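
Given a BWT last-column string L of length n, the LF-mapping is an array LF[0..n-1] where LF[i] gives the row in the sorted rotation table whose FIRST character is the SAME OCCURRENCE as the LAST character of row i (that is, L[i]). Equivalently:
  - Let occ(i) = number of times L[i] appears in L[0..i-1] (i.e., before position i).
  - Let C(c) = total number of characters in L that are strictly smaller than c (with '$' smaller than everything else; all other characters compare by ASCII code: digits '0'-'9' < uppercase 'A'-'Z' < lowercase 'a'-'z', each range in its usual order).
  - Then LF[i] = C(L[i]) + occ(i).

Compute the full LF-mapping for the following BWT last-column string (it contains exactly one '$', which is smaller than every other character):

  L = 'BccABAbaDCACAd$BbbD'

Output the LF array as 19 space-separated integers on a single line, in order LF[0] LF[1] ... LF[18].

Char counts: '$':1, 'A':4, 'B':3, 'C':2, 'D':2, 'a':1, 'b':3, 'c':2, 'd':1
C (first-col start): C('$')=0, C('A')=1, C('B')=5, C('C')=8, C('D')=10, C('a')=12, C('b')=13, C('c')=16, C('d')=18
L[0]='B': occ=0, LF[0]=C('B')+0=5+0=5
L[1]='c': occ=0, LF[1]=C('c')+0=16+0=16
L[2]='c': occ=1, LF[2]=C('c')+1=16+1=17
L[3]='A': occ=0, LF[3]=C('A')+0=1+0=1
L[4]='B': occ=1, LF[4]=C('B')+1=5+1=6
L[5]='A': occ=1, LF[5]=C('A')+1=1+1=2
L[6]='b': occ=0, LF[6]=C('b')+0=13+0=13
L[7]='a': occ=0, LF[7]=C('a')+0=12+0=12
L[8]='D': occ=0, LF[8]=C('D')+0=10+0=10
L[9]='C': occ=0, LF[9]=C('C')+0=8+0=8
L[10]='A': occ=2, LF[10]=C('A')+2=1+2=3
L[11]='C': occ=1, LF[11]=C('C')+1=8+1=9
L[12]='A': occ=3, LF[12]=C('A')+3=1+3=4
L[13]='d': occ=0, LF[13]=C('d')+0=18+0=18
L[14]='$': occ=0, LF[14]=C('$')+0=0+0=0
L[15]='B': occ=2, LF[15]=C('B')+2=5+2=7
L[16]='b': occ=1, LF[16]=C('b')+1=13+1=14
L[17]='b': occ=2, LF[17]=C('b')+2=13+2=15
L[18]='D': occ=1, LF[18]=C('D')+1=10+1=11

Answer: 5 16 17 1 6 2 13 12 10 8 3 9 4 18 0 7 14 15 11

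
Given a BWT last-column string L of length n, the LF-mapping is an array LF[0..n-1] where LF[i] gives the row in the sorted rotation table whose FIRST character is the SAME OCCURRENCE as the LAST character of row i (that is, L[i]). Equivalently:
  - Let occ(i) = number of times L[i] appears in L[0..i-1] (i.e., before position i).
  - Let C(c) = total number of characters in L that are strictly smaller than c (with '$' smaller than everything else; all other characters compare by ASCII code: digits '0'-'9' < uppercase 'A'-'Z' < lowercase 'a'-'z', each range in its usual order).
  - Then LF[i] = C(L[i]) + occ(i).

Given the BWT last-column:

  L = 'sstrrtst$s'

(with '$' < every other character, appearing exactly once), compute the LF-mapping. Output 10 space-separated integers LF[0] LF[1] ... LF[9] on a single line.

Answer: 3 4 7 1 2 8 5 9 0 6

Derivation:
Char counts: '$':1, 'r':2, 's':4, 't':3
C (first-col start): C('$')=0, C('r')=1, C('s')=3, C('t')=7
L[0]='s': occ=0, LF[0]=C('s')+0=3+0=3
L[1]='s': occ=1, LF[1]=C('s')+1=3+1=4
L[2]='t': occ=0, LF[2]=C('t')+0=7+0=7
L[3]='r': occ=0, LF[3]=C('r')+0=1+0=1
L[4]='r': occ=1, LF[4]=C('r')+1=1+1=2
L[5]='t': occ=1, LF[5]=C('t')+1=7+1=8
L[6]='s': occ=2, LF[6]=C('s')+2=3+2=5
L[7]='t': occ=2, LF[7]=C('t')+2=7+2=9
L[8]='$': occ=0, LF[8]=C('$')+0=0+0=0
L[9]='s': occ=3, LF[9]=C('s')+3=3+3=6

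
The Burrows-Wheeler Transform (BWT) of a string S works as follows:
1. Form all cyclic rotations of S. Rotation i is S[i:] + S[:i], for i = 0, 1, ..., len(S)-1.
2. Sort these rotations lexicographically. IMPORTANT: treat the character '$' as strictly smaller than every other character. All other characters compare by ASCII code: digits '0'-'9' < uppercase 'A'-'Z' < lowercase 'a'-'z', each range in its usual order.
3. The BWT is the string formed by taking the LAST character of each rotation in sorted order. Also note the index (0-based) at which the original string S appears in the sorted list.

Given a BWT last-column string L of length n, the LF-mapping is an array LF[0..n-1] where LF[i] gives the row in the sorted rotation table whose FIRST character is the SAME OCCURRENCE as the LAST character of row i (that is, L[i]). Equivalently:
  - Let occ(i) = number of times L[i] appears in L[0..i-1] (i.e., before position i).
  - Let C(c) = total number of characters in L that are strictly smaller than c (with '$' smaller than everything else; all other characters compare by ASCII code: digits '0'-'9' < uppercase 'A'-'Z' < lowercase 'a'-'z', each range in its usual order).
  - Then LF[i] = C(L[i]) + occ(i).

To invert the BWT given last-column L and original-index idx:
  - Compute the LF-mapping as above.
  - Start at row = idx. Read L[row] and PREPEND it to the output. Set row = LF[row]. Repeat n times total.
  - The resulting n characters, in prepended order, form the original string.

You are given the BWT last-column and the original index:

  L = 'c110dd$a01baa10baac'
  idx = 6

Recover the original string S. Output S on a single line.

Answer: 1aacd10a1baad100bc$

Derivation:
LF mapping: 15 4 5 1 17 18 0 8 2 6 13 9 10 7 3 14 11 12 16
Walk LF starting at row 6, prepending L[row]:
  step 1: row=6, L[6]='$', prepend. Next row=LF[6]=0
  step 2: row=0, L[0]='c', prepend. Next row=LF[0]=15
  step 3: row=15, L[15]='b', prepend. Next row=LF[15]=14
  step 4: row=14, L[14]='0', prepend. Next row=LF[14]=3
  step 5: row=3, L[3]='0', prepend. Next row=LF[3]=1
  step 6: row=1, L[1]='1', prepend. Next row=LF[1]=4
  step 7: row=4, L[4]='d', prepend. Next row=LF[4]=17
  step 8: row=17, L[17]='a', prepend. Next row=LF[17]=12
  step 9: row=12, L[12]='a', prepend. Next row=LF[12]=10
  step 10: row=10, L[10]='b', prepend. Next row=LF[10]=13
  step 11: row=13, L[13]='1', prepend. Next row=LF[13]=7
  step 12: row=7, L[7]='a', prepend. Next row=LF[7]=8
  step 13: row=8, L[8]='0', prepend. Next row=LF[8]=2
  step 14: row=2, L[2]='1', prepend. Next row=LF[2]=5
  step 15: row=5, L[5]='d', prepend. Next row=LF[5]=18
  step 16: row=18, L[18]='c', prepend. Next row=LF[18]=16
  step 17: row=16, L[16]='a', prepend. Next row=LF[16]=11
  step 18: row=11, L[11]='a', prepend. Next row=LF[11]=9
  step 19: row=9, L[9]='1', prepend. Next row=LF[9]=6
Reversed output: 1aacd10a1baad100bc$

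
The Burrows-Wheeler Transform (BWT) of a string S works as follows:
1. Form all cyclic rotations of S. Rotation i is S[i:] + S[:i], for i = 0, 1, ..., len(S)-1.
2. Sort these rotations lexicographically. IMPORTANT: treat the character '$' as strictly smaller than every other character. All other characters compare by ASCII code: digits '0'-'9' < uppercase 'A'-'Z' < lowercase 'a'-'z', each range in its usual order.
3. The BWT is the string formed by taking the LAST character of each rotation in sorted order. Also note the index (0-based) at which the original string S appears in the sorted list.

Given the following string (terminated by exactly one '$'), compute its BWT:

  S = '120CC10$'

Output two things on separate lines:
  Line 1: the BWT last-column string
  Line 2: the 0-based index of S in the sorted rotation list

All 8 rotations (rotation i = S[i:]+S[:i]):
  rot[0] = 120CC10$
  rot[1] = 20CC10$1
  rot[2] = 0CC10$12
  rot[3] = CC10$120
  rot[4] = C10$120C
  rot[5] = 10$120CC
  rot[6] = 0$120CC1
  rot[7] = $120CC10
Sorted (with $ < everything):
  sorted[0] = $120CC10  (last char: '0')
  sorted[1] = 0$120CC1  (last char: '1')
  sorted[2] = 0CC10$12  (last char: '2')
  sorted[3] = 10$120CC  (last char: 'C')
  sorted[4] = 120CC10$  (last char: '$')
  sorted[5] = 20CC10$1  (last char: '1')
  sorted[6] = C10$120C  (last char: 'C')
  sorted[7] = CC10$120  (last char: '0')
Last column: 012C$1C0
Original string S is at sorted index 4

Answer: 012C$1C0
4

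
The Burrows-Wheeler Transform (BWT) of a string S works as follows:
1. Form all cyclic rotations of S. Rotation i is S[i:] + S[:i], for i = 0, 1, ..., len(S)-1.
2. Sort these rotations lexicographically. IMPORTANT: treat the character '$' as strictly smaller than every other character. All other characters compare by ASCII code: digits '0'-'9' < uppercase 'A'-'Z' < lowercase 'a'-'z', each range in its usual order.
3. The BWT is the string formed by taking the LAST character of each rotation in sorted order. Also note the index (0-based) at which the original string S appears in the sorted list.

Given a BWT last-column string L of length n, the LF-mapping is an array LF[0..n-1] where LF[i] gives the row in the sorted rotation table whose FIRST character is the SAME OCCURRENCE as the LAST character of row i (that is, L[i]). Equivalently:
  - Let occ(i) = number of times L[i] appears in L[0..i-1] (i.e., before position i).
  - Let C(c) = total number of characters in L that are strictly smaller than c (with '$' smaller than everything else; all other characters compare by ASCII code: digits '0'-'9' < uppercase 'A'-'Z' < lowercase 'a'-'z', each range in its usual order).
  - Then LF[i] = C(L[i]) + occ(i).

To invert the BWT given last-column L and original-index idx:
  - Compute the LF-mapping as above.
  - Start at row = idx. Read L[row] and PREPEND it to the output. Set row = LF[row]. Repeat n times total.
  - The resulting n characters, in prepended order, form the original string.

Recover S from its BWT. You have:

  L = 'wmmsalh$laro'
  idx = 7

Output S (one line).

LF mapping: 11 6 7 10 1 4 3 0 5 2 9 8
Walk LF starting at row 7, prepending L[row]:
  step 1: row=7, L[7]='$', prepend. Next row=LF[7]=0
  step 2: row=0, L[0]='w', prepend. Next row=LF[0]=11
  step 3: row=11, L[11]='o', prepend. Next row=LF[11]=8
  step 4: row=8, L[8]='l', prepend. Next row=LF[8]=5
  step 5: row=5, L[5]='l', prepend. Next row=LF[5]=4
  step 6: row=4, L[4]='a', prepend. Next row=LF[4]=1
  step 7: row=1, L[1]='m', prepend. Next row=LF[1]=6
  step 8: row=6, L[6]='h', prepend. Next row=LF[6]=3
  step 9: row=3, L[3]='s', prepend. Next row=LF[3]=10
  step 10: row=10, L[10]='r', prepend. Next row=LF[10]=9
  step 11: row=9, L[9]='a', prepend. Next row=LF[9]=2
  step 12: row=2, L[2]='m', prepend. Next row=LF[2]=7
Reversed output: marshmallow$

Answer: marshmallow$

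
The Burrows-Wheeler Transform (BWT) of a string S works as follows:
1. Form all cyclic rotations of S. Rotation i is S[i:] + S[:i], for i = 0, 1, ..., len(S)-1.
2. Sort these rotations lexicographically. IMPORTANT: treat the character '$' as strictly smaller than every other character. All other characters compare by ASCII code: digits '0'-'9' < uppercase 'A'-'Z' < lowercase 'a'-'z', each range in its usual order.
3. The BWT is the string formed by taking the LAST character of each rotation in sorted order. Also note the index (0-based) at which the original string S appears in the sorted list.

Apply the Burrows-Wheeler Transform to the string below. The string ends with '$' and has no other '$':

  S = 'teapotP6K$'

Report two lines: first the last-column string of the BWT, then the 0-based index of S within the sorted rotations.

Answer: KP6tetpao$
9

Derivation:
All 10 rotations (rotation i = S[i:]+S[:i]):
  rot[0] = teapotP6K$
  rot[1] = eapotP6K$t
  rot[2] = apotP6K$te
  rot[3] = potP6K$tea
  rot[4] = otP6K$teap
  rot[5] = tP6K$teapo
  rot[6] = P6K$teapot
  rot[7] = 6K$teapotP
  rot[8] = K$teapotP6
  rot[9] = $teapotP6K
Sorted (with $ < everything):
  sorted[0] = $teapotP6K  (last char: 'K')
  sorted[1] = 6K$teapotP  (last char: 'P')
  sorted[2] = K$teapotP6  (last char: '6')
  sorted[3] = P6K$teapot  (last char: 't')
  sorted[4] = apotP6K$te  (last char: 'e')
  sorted[5] = eapotP6K$t  (last char: 't')
  sorted[6] = otP6K$teap  (last char: 'p')
  sorted[7] = potP6K$tea  (last char: 'a')
  sorted[8] = tP6K$teapo  (last char: 'o')
  sorted[9] = teapotP6K$  (last char: '$')
Last column: KP6tetpao$
Original string S is at sorted index 9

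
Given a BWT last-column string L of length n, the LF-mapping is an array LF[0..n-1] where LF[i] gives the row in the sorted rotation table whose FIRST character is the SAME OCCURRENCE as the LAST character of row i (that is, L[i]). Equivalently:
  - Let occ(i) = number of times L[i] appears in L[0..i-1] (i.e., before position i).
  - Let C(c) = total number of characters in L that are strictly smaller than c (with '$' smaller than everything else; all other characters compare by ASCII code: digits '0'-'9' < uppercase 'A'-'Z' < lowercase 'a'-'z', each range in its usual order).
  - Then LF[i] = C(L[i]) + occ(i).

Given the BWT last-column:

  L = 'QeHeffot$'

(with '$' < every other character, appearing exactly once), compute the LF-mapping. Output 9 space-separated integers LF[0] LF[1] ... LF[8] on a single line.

Char counts: '$':1, 'H':1, 'Q':1, 'e':2, 'f':2, 'o':1, 't':1
C (first-col start): C('$')=0, C('H')=1, C('Q')=2, C('e')=3, C('f')=5, C('o')=7, C('t')=8
L[0]='Q': occ=0, LF[0]=C('Q')+0=2+0=2
L[1]='e': occ=0, LF[1]=C('e')+0=3+0=3
L[2]='H': occ=0, LF[2]=C('H')+0=1+0=1
L[3]='e': occ=1, LF[3]=C('e')+1=3+1=4
L[4]='f': occ=0, LF[4]=C('f')+0=5+0=5
L[5]='f': occ=1, LF[5]=C('f')+1=5+1=6
L[6]='o': occ=0, LF[6]=C('o')+0=7+0=7
L[7]='t': occ=0, LF[7]=C('t')+0=8+0=8
L[8]='$': occ=0, LF[8]=C('$')+0=0+0=0

Answer: 2 3 1 4 5 6 7 8 0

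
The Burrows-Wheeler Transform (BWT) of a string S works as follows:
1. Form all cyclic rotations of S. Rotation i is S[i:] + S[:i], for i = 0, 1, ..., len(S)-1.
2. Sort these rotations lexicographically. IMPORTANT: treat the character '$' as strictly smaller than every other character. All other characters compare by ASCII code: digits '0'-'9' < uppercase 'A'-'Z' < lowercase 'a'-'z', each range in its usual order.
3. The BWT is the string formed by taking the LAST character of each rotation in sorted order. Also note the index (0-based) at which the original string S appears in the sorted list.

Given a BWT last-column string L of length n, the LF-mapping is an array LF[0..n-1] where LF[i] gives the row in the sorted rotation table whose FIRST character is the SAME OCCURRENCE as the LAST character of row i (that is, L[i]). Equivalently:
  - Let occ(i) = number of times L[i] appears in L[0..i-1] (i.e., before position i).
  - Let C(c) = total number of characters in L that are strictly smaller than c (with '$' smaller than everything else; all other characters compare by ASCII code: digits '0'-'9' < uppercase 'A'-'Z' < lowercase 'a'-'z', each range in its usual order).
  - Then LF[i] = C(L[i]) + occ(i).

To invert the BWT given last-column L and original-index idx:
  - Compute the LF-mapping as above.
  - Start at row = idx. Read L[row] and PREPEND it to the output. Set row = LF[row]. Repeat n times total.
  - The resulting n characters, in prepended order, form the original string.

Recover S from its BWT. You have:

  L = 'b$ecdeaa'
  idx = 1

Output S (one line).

Answer: aeaedcb$

Derivation:
LF mapping: 3 0 6 4 5 7 1 2
Walk LF starting at row 1, prepending L[row]:
  step 1: row=1, L[1]='$', prepend. Next row=LF[1]=0
  step 2: row=0, L[0]='b', prepend. Next row=LF[0]=3
  step 3: row=3, L[3]='c', prepend. Next row=LF[3]=4
  step 4: row=4, L[4]='d', prepend. Next row=LF[4]=5
  step 5: row=5, L[5]='e', prepend. Next row=LF[5]=7
  step 6: row=7, L[7]='a', prepend. Next row=LF[7]=2
  step 7: row=2, L[2]='e', prepend. Next row=LF[2]=6
  step 8: row=6, L[6]='a', prepend. Next row=LF[6]=1
Reversed output: aeaedcb$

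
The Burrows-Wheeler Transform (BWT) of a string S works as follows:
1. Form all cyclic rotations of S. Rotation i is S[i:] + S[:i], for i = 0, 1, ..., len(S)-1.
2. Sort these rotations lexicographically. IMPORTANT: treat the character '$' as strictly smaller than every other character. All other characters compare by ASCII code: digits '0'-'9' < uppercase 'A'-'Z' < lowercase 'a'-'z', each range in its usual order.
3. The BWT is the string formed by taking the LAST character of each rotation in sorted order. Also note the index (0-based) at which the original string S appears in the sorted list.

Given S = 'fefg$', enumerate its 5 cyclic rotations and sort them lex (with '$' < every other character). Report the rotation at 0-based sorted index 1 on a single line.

Answer: efg$f

Derivation:
All 5 rotations (rotation i = S[i:]+S[:i]):
  rot[0] = fefg$
  rot[1] = efg$f
  rot[2] = fg$fe
  rot[3] = g$fef
  rot[4] = $fefg
Sorted (with $ < everything):
  sorted[0] = $fefg
  sorted[1] = efg$f
  sorted[2] = fefg$
  sorted[3] = fg$fe
  sorted[4] = g$fef
sorted[1] = efg$f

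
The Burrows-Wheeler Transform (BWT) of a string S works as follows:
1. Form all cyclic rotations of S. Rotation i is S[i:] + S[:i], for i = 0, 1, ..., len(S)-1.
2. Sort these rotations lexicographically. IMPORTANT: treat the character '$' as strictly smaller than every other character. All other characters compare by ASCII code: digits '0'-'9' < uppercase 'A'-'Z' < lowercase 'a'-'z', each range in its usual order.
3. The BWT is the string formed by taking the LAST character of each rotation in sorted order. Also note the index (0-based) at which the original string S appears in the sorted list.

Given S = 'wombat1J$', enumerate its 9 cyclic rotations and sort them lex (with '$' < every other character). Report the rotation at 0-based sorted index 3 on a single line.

Answer: at1J$womb

Derivation:
All 9 rotations (rotation i = S[i:]+S[:i]):
  rot[0] = wombat1J$
  rot[1] = ombat1J$w
  rot[2] = mbat1J$wo
  rot[3] = bat1J$wom
  rot[4] = at1J$womb
  rot[5] = t1J$womba
  rot[6] = 1J$wombat
  rot[7] = J$wombat1
  rot[8] = $wombat1J
Sorted (with $ < everything):
  sorted[0] = $wombat1J
  sorted[1] = 1J$wombat
  sorted[2] = J$wombat1
  sorted[3] = at1J$womb
  sorted[4] = bat1J$wom
  sorted[5] = mbat1J$wo
  sorted[6] = ombat1J$w
  sorted[7] = t1J$womba
  sorted[8] = wombat1J$
sorted[3] = at1J$womb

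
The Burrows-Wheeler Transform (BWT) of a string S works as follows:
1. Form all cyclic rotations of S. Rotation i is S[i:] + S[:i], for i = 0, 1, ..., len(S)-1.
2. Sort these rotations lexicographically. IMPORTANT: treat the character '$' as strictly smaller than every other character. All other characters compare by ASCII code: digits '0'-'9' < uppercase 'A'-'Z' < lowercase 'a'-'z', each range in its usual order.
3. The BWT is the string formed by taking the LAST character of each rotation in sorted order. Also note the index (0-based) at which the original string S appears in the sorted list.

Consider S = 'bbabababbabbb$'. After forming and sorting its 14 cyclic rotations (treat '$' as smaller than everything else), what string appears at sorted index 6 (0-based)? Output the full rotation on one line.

Answer: babababbabbb$b

Derivation:
All 14 rotations (rotation i = S[i:]+S[:i]):
  rot[0] = bbabababbabbb$
  rot[1] = babababbabbb$b
  rot[2] = abababbabbb$bb
  rot[3] = bababbabbb$bba
  rot[4] = ababbabbb$bbab
  rot[5] = babbabbb$bbaba
  rot[6] = abbabbb$bbabab
  rot[7] = bbabbb$bbababa
  rot[8] = babbb$bbababab
  rot[9] = abbb$bbabababb
  rot[10] = bbb$bbabababba
  rot[11] = bb$bbabababbab
  rot[12] = b$bbabababbabb
  rot[13] = $bbabababbabbb
Sorted (with $ < everything):
  sorted[0] = $bbabababbabbb
  sorted[1] = abababbabbb$bb
  sorted[2] = ababbabbb$bbab
  sorted[3] = abbabbb$bbabab
  sorted[4] = abbb$bbabababb
  sorted[5] = b$bbabababbabb
  sorted[6] = babababbabbb$b
  sorted[7] = bababbabbb$bba
  sorted[8] = babbabbb$bbaba
  sorted[9] = babbb$bbababab
  sorted[10] = bb$bbabababbab
  sorted[11] = bbabababbabbb$
  sorted[12] = bbabbb$bbababa
  sorted[13] = bbb$bbabababba
sorted[6] = babababbabbb$b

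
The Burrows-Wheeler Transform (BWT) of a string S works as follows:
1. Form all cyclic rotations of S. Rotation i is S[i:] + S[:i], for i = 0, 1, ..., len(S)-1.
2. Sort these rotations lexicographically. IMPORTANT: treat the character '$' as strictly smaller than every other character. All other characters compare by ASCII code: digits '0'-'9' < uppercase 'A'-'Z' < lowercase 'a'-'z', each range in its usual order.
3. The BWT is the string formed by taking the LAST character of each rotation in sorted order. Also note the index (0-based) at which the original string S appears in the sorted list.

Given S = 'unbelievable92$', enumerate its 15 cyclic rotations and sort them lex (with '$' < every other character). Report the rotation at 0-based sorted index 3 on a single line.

All 15 rotations (rotation i = S[i:]+S[:i]):
  rot[0] = unbelievable92$
  rot[1] = nbelievable92$u
  rot[2] = believable92$un
  rot[3] = elievable92$unb
  rot[4] = lievable92$unbe
  rot[5] = ievable92$unbel
  rot[6] = evable92$unbeli
  rot[7] = vable92$unbelie
  rot[8] = able92$unbeliev
  rot[9] = ble92$unbelieva
  rot[10] = le92$unbelievab
  rot[11] = e92$unbelievabl
  rot[12] = 92$unbelievable
  rot[13] = 2$unbelievable9
  rot[14] = $unbelievable92
Sorted (with $ < everything):
  sorted[0] = $unbelievable92
  sorted[1] = 2$unbelievable9
  sorted[2] = 92$unbelievable
  sorted[3] = able92$unbeliev
  sorted[4] = believable92$un
  sorted[5] = ble92$unbelieva
  sorted[6] = e92$unbelievabl
  sorted[7] = elievable92$unb
  sorted[8] = evable92$unbeli
  sorted[9] = ievable92$unbel
  sorted[10] = le92$unbelievab
  sorted[11] = lievable92$unbe
  sorted[12] = nbelievable92$u
  sorted[13] = unbelievable92$
  sorted[14] = vable92$unbelie
sorted[3] = able92$unbeliev

Answer: able92$unbeliev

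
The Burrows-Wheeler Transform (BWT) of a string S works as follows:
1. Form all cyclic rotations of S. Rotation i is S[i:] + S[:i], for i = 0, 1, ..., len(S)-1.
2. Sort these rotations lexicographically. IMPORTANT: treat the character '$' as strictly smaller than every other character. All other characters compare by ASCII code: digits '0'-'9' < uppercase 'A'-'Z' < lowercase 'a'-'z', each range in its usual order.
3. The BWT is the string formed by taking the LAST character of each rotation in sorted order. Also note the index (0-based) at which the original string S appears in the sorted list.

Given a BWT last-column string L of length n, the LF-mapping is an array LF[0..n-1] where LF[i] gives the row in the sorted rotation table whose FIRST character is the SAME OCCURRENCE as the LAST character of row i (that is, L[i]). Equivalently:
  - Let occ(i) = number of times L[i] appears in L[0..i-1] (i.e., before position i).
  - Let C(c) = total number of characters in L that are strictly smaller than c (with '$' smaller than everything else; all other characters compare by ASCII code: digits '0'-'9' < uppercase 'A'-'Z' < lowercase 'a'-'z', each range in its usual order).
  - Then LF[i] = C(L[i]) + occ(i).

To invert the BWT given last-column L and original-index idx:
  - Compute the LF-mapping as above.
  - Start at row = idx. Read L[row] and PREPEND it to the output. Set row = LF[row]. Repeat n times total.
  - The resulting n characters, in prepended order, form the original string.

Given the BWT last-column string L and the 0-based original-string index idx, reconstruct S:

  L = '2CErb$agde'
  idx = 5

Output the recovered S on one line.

LF mapping: 1 2 3 9 5 0 4 8 6 7
Walk LF starting at row 5, prepending L[row]:
  step 1: row=5, L[5]='$', prepend. Next row=LF[5]=0
  step 2: row=0, L[0]='2', prepend. Next row=LF[0]=1
  step 3: row=1, L[1]='C', prepend. Next row=LF[1]=2
  step 4: row=2, L[2]='E', prepend. Next row=LF[2]=3
  step 5: row=3, L[3]='r', prepend. Next row=LF[3]=9
  step 6: row=9, L[9]='e', prepend. Next row=LF[9]=7
  step 7: row=7, L[7]='g', prepend. Next row=LF[7]=8
  step 8: row=8, L[8]='d', prepend. Next row=LF[8]=6
  step 9: row=6, L[6]='a', prepend. Next row=LF[6]=4
  step 10: row=4, L[4]='b', prepend. Next row=LF[4]=5
Reversed output: badgerEC2$

Answer: badgerEC2$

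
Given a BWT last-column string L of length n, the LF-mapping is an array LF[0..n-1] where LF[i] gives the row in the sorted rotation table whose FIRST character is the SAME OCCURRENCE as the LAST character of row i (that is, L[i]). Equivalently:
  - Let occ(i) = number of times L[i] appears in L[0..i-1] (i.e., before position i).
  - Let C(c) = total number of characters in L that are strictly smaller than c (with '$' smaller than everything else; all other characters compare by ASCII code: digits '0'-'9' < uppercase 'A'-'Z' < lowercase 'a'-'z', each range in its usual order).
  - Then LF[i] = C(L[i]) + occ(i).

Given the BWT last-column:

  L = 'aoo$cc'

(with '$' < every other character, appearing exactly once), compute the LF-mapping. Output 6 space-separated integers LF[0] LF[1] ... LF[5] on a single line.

Char counts: '$':1, 'a':1, 'c':2, 'o':2
C (first-col start): C('$')=0, C('a')=1, C('c')=2, C('o')=4
L[0]='a': occ=0, LF[0]=C('a')+0=1+0=1
L[1]='o': occ=0, LF[1]=C('o')+0=4+0=4
L[2]='o': occ=1, LF[2]=C('o')+1=4+1=5
L[3]='$': occ=0, LF[3]=C('$')+0=0+0=0
L[4]='c': occ=0, LF[4]=C('c')+0=2+0=2
L[5]='c': occ=1, LF[5]=C('c')+1=2+1=3

Answer: 1 4 5 0 2 3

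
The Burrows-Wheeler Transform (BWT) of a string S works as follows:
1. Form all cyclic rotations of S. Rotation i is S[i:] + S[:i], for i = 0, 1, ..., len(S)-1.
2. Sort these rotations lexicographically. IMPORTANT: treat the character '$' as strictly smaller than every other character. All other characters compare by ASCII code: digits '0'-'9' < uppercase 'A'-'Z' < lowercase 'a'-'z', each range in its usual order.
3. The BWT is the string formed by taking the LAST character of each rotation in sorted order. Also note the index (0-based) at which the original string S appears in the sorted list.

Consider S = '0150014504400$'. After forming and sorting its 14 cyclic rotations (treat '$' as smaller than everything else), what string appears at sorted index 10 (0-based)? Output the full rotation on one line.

All 14 rotations (rotation i = S[i:]+S[:i]):
  rot[0] = 0150014504400$
  rot[1] = 150014504400$0
  rot[2] = 50014504400$01
  rot[3] = 0014504400$015
  rot[4] = 014504400$0150
  rot[5] = 14504400$01500
  rot[6] = 4504400$015001
  rot[7] = 504400$0150014
  rot[8] = 04400$01500145
  rot[9] = 4400$015001450
  rot[10] = 400$0150014504
  rot[11] = 00$01500145044
  rot[12] = 0$015001450440
  rot[13] = $0150014504400
Sorted (with $ < everything):
  sorted[0] = $0150014504400
  sorted[1] = 0$015001450440
  sorted[2] = 00$01500145044
  sorted[3] = 0014504400$015
  sorted[4] = 014504400$0150
  sorted[5] = 0150014504400$
  sorted[6] = 04400$01500145
  sorted[7] = 14504400$01500
  sorted[8] = 150014504400$0
  sorted[9] = 400$0150014504
  sorted[10] = 4400$015001450
  sorted[11] = 4504400$015001
  sorted[12] = 50014504400$01
  sorted[13] = 504400$0150014
sorted[10] = 4400$015001450

Answer: 4400$015001450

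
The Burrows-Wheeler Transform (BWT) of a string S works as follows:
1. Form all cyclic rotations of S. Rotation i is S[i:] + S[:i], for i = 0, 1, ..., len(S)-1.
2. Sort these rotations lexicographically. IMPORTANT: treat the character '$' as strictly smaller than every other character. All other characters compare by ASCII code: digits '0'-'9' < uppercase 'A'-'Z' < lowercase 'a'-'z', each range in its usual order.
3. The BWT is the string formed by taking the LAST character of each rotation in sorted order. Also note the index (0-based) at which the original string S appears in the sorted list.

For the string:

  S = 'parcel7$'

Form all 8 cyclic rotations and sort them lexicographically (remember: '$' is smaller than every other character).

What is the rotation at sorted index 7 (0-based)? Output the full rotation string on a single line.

All 8 rotations (rotation i = S[i:]+S[:i]):
  rot[0] = parcel7$
  rot[1] = arcel7$p
  rot[2] = rcel7$pa
  rot[3] = cel7$par
  rot[4] = el7$parc
  rot[5] = l7$parce
  rot[6] = 7$parcel
  rot[7] = $parcel7
Sorted (with $ < everything):
  sorted[0] = $parcel7
  sorted[1] = 7$parcel
  sorted[2] = arcel7$p
  sorted[3] = cel7$par
  sorted[4] = el7$parc
  sorted[5] = l7$parce
  sorted[6] = parcel7$
  sorted[7] = rcel7$pa
sorted[7] = rcel7$pa

Answer: rcel7$pa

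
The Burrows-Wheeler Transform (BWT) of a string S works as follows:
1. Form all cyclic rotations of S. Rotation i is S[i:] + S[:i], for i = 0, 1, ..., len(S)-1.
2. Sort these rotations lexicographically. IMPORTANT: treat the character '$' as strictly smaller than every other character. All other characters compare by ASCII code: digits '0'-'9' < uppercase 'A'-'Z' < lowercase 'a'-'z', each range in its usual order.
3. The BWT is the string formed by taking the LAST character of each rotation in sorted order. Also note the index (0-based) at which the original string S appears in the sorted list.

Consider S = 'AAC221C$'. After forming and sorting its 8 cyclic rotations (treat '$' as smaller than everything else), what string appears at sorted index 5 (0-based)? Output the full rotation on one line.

Answer: AC221C$A

Derivation:
All 8 rotations (rotation i = S[i:]+S[:i]):
  rot[0] = AAC221C$
  rot[1] = AC221C$A
  rot[2] = C221C$AA
  rot[3] = 221C$AAC
  rot[4] = 21C$AAC2
  rot[5] = 1C$AAC22
  rot[6] = C$AAC221
  rot[7] = $AAC221C
Sorted (with $ < everything):
  sorted[0] = $AAC221C
  sorted[1] = 1C$AAC22
  sorted[2] = 21C$AAC2
  sorted[3] = 221C$AAC
  sorted[4] = AAC221C$
  sorted[5] = AC221C$A
  sorted[6] = C$AAC221
  sorted[7] = C221C$AA
sorted[5] = AC221C$A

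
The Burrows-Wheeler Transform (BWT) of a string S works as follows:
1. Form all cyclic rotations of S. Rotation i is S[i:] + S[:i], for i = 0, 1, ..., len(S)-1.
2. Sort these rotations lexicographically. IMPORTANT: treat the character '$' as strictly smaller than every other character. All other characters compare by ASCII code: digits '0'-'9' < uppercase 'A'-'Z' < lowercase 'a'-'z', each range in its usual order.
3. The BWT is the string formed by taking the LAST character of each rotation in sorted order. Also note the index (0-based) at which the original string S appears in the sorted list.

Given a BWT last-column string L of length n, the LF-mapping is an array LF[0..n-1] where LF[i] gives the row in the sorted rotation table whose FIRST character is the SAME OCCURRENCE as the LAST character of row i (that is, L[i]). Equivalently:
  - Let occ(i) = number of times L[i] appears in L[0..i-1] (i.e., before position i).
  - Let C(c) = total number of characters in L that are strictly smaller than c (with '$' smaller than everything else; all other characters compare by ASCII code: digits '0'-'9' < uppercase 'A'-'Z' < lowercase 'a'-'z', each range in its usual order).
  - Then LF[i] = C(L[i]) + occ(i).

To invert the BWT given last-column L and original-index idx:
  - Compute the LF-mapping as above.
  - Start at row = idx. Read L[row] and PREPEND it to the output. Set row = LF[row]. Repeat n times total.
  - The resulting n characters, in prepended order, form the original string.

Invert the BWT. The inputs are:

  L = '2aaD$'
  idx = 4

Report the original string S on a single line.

Answer: aDa2$

Derivation:
LF mapping: 1 3 4 2 0
Walk LF starting at row 4, prepending L[row]:
  step 1: row=4, L[4]='$', prepend. Next row=LF[4]=0
  step 2: row=0, L[0]='2', prepend. Next row=LF[0]=1
  step 3: row=1, L[1]='a', prepend. Next row=LF[1]=3
  step 4: row=3, L[3]='D', prepend. Next row=LF[3]=2
  step 5: row=2, L[2]='a', prepend. Next row=LF[2]=4
Reversed output: aDa2$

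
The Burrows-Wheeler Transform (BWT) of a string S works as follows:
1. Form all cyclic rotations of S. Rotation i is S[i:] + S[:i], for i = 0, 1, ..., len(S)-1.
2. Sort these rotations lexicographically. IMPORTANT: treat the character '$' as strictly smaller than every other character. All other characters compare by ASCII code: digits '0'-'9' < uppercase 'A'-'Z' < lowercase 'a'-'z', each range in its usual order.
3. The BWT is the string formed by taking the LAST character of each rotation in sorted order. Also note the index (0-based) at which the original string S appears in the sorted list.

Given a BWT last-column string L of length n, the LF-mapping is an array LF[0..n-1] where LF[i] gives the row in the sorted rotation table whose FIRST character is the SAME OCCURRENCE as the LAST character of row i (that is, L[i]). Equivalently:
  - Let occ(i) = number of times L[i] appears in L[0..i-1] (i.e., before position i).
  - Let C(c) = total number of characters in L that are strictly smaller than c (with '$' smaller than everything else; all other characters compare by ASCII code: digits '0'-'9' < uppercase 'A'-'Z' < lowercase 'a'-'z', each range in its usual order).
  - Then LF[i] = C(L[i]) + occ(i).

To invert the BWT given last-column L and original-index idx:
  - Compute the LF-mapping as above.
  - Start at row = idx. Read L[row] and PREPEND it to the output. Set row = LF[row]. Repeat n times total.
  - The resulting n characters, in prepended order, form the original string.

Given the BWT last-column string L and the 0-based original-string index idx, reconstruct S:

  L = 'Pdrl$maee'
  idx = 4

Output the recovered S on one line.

Answer: emeraldP$

Derivation:
LF mapping: 1 3 8 6 0 7 2 4 5
Walk LF starting at row 4, prepending L[row]:
  step 1: row=4, L[4]='$', prepend. Next row=LF[4]=0
  step 2: row=0, L[0]='P', prepend. Next row=LF[0]=1
  step 3: row=1, L[1]='d', prepend. Next row=LF[1]=3
  step 4: row=3, L[3]='l', prepend. Next row=LF[3]=6
  step 5: row=6, L[6]='a', prepend. Next row=LF[6]=2
  step 6: row=2, L[2]='r', prepend. Next row=LF[2]=8
  step 7: row=8, L[8]='e', prepend. Next row=LF[8]=5
  step 8: row=5, L[5]='m', prepend. Next row=LF[5]=7
  step 9: row=7, L[7]='e', prepend. Next row=LF[7]=4
Reversed output: emeraldP$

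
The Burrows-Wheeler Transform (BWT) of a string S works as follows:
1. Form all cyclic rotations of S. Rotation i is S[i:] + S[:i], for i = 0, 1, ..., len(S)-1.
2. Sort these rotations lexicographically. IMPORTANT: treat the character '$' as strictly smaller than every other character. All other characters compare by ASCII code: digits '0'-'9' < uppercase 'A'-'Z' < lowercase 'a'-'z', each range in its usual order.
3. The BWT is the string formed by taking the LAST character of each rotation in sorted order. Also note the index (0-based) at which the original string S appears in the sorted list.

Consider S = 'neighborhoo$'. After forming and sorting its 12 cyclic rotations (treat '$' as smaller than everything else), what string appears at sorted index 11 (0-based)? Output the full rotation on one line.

All 12 rotations (rotation i = S[i:]+S[:i]):
  rot[0] = neighborhoo$
  rot[1] = eighborhoo$n
  rot[2] = ighborhoo$ne
  rot[3] = ghborhoo$nei
  rot[4] = hborhoo$neig
  rot[5] = borhoo$neigh
  rot[6] = orhoo$neighb
  rot[7] = rhoo$neighbo
  rot[8] = hoo$neighbor
  rot[9] = oo$neighborh
  rot[10] = o$neighborho
  rot[11] = $neighborhoo
Sorted (with $ < everything):
  sorted[0] = $neighborhoo
  sorted[1] = borhoo$neigh
  sorted[2] = eighborhoo$n
  sorted[3] = ghborhoo$nei
  sorted[4] = hborhoo$neig
  sorted[5] = hoo$neighbor
  sorted[6] = ighborhoo$ne
  sorted[7] = neighborhoo$
  sorted[8] = o$neighborho
  sorted[9] = oo$neighborh
  sorted[10] = orhoo$neighb
  sorted[11] = rhoo$neighbo
sorted[11] = rhoo$neighbo

Answer: rhoo$neighbo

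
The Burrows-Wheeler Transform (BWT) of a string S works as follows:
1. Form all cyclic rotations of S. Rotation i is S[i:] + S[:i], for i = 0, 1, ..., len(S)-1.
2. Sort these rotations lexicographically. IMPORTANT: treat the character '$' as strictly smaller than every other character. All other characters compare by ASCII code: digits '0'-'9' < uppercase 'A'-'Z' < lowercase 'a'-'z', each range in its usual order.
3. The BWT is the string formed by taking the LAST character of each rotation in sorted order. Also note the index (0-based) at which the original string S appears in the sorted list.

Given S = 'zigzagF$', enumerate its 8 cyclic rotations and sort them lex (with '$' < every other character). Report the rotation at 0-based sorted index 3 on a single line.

All 8 rotations (rotation i = S[i:]+S[:i]):
  rot[0] = zigzagF$
  rot[1] = igzagF$z
  rot[2] = gzagF$zi
  rot[3] = zagF$zig
  rot[4] = agF$zigz
  rot[5] = gF$zigza
  rot[6] = F$zigzag
  rot[7] = $zigzagF
Sorted (with $ < everything):
  sorted[0] = $zigzagF
  sorted[1] = F$zigzag
  sorted[2] = agF$zigz
  sorted[3] = gF$zigza
  sorted[4] = gzagF$zi
  sorted[5] = igzagF$z
  sorted[6] = zagF$zig
  sorted[7] = zigzagF$
sorted[3] = gF$zigza

Answer: gF$zigza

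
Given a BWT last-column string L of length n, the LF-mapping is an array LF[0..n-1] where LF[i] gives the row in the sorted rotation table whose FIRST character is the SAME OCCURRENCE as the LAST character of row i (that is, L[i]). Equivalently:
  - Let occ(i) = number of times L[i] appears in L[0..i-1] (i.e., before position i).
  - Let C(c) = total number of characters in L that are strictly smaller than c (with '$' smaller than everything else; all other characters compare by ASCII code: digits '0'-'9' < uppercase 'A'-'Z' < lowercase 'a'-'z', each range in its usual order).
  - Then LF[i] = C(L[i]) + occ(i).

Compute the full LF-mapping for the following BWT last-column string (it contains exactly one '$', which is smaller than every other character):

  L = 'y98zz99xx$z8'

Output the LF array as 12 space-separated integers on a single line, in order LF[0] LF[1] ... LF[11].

Char counts: '$':1, '8':2, '9':3, 'x':2, 'y':1, 'z':3
C (first-col start): C('$')=0, C('8')=1, C('9')=3, C('x')=6, C('y')=8, C('z')=9
L[0]='y': occ=0, LF[0]=C('y')+0=8+0=8
L[1]='9': occ=0, LF[1]=C('9')+0=3+0=3
L[2]='8': occ=0, LF[2]=C('8')+0=1+0=1
L[3]='z': occ=0, LF[3]=C('z')+0=9+0=9
L[4]='z': occ=1, LF[4]=C('z')+1=9+1=10
L[5]='9': occ=1, LF[5]=C('9')+1=3+1=4
L[6]='9': occ=2, LF[6]=C('9')+2=3+2=5
L[7]='x': occ=0, LF[7]=C('x')+0=6+0=6
L[8]='x': occ=1, LF[8]=C('x')+1=6+1=7
L[9]='$': occ=0, LF[9]=C('$')+0=0+0=0
L[10]='z': occ=2, LF[10]=C('z')+2=9+2=11
L[11]='8': occ=1, LF[11]=C('8')+1=1+1=2

Answer: 8 3 1 9 10 4 5 6 7 0 11 2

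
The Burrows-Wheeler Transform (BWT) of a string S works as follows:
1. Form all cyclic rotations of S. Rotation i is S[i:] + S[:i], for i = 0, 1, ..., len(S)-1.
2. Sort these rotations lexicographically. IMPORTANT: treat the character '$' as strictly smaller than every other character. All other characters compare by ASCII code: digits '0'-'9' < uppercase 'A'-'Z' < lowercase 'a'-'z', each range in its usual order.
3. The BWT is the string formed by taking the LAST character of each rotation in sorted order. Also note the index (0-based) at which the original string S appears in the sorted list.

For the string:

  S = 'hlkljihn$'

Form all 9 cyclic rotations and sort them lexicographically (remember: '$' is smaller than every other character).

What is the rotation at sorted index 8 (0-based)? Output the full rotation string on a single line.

All 9 rotations (rotation i = S[i:]+S[:i]):
  rot[0] = hlkljihn$
  rot[1] = lkljihn$h
  rot[2] = kljihn$hl
  rot[3] = ljihn$hlk
  rot[4] = jihn$hlkl
  rot[5] = ihn$hlklj
  rot[6] = hn$hlklji
  rot[7] = n$hlkljih
  rot[8] = $hlkljihn
Sorted (with $ < everything):
  sorted[0] = $hlkljihn
  sorted[1] = hlkljihn$
  sorted[2] = hn$hlklji
  sorted[3] = ihn$hlklj
  sorted[4] = jihn$hlkl
  sorted[5] = kljihn$hl
  sorted[6] = ljihn$hlk
  sorted[7] = lkljihn$h
  sorted[8] = n$hlkljih
sorted[8] = n$hlkljih

Answer: n$hlkljih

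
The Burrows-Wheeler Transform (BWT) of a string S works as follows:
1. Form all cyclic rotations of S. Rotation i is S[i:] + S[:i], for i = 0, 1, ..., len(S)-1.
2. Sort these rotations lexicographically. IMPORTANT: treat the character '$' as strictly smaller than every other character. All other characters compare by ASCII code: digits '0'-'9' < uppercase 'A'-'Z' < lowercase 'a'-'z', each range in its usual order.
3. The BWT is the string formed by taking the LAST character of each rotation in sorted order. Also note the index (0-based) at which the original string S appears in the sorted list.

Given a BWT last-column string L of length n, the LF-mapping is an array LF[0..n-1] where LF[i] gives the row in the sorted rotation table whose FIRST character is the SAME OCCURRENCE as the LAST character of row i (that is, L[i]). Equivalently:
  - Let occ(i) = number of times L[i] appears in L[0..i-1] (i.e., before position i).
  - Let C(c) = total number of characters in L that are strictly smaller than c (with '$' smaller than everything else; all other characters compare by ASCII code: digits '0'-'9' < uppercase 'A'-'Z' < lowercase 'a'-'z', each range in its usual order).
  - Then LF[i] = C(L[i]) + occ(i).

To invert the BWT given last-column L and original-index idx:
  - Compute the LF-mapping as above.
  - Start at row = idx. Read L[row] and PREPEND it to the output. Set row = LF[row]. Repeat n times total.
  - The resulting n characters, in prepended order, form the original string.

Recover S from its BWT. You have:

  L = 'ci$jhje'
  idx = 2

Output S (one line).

LF mapping: 1 4 0 5 3 6 2
Walk LF starting at row 2, prepending L[row]:
  step 1: row=2, L[2]='$', prepend. Next row=LF[2]=0
  step 2: row=0, L[0]='c', prepend. Next row=LF[0]=1
  step 3: row=1, L[1]='i', prepend. Next row=LF[1]=4
  step 4: row=4, L[4]='h', prepend. Next row=LF[4]=3
  step 5: row=3, L[3]='j', prepend. Next row=LF[3]=5
  step 6: row=5, L[5]='j', prepend. Next row=LF[5]=6
  step 7: row=6, L[6]='e', prepend. Next row=LF[6]=2
Reversed output: ejjhic$

Answer: ejjhic$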